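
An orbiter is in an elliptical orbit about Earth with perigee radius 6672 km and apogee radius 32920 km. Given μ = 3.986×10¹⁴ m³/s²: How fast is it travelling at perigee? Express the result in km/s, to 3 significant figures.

v ≈ 9.97 km/s

Semi-major axis a = (r_p + r_a)/2 = 19796 km = 1.980×10⁷ m.
Vis-viva: v² = μ(2/r − 1/a) = 3.986×10¹⁴ × (2.998×10⁻⁷ − 5.052×10⁻⁸) = 9.935×10⁷ m²/s².
v = 9967 m/s = 9.967 km/s.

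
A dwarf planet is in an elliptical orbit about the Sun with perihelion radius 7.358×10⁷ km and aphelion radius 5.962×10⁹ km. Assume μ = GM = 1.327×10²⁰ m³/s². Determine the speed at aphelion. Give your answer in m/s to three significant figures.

Semi-major axis a = (r_p + r_a)/2 = 3.0178×10⁹ km = 3.018×10¹² m.
Vis-viva: v² = μ(2/r − 1/a) = 1.327×10²⁰ × (3.355×10⁻¹³ − 3.314×10⁻¹³) = 5.427×10⁵ m²/s².
v = 736.7 m/s.

v ≈ 737 m/s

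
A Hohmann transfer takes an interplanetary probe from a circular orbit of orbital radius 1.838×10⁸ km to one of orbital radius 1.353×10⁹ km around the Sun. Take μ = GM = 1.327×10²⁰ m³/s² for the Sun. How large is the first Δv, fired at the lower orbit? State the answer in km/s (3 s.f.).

r₁ = 1.838×10⁸ km = 1.838×10¹¹ m.
r₂ = 1.353×10⁹ km = 1.353×10¹² m.
Transfer ellipse a_t = (r₁ + r₂)/2 = 7.684×10¹¹ m.
At r₁: circular v_c1 = √(μ/r₁) = 26870 m/s; transfer-perihelion v_p = √[μ(2/r₁ − 1/a_t)] = 35650 m/s.
Δv₁ = v_p − v_c1 = 8785 m/s.
= 8.785 km/s.

Δv ≈ 8.79 km/s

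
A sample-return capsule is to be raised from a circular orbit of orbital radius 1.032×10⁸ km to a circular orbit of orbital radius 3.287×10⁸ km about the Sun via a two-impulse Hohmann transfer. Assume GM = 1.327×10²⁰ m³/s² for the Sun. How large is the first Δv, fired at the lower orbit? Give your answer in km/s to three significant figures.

Δv ≈ 8.38 km/s

r₁ = 1.032×10⁸ km = 1.032×10¹¹ m.
r₂ = 3.287×10⁸ km = 3.287×10¹¹ m.
Transfer ellipse a_t = (r₁ + r₂)/2 = 2.160×10¹¹ m.
At r₁: circular v_c1 = √(μ/r₁) = 35860 m/s; transfer-perihelion v_p = √[μ(2/r₁ − 1/a_t)] = 44240 m/s.
Δv₁ = v_p − v_c1 = 8382 m/s.
= 8.382 km/s.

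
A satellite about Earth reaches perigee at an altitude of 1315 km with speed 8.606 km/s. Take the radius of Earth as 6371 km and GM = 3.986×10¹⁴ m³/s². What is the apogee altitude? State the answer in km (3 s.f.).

r_p = 6371 + 1315 = 7686.0 km = 7.686×10⁶ m.
Specific energy ε = v²/2 − μ/r = -1.483×10⁷ J/kg, so a = −μ/(2ε) = 1.344×10⁷ m.
The apsides satisfy r_p + r_a = 2a, so the apogee radius is 2a − r_p = 1.919×10⁷ m = 19194 km.
Apogee altitude = 19194 − 6371 = 12823 km.

apogee altitude ≈ 12800 km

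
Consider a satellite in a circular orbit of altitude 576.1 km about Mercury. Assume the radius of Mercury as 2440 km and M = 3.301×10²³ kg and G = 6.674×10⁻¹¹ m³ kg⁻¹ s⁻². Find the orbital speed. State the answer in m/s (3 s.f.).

μ = GM = 6.674×10⁻¹¹ × 3.301×10²³ = 2.203×10¹³ m³/s².
r = 2440 + 576.1 = 3016.1 km = 3.0161×10⁶ m.
For a circular orbit v = √(μ/r) = √(2.203×10¹³ / 3.016×10⁶) = √(7.304×10⁶) = 2703 m/s.

v ≈ 2700 m/s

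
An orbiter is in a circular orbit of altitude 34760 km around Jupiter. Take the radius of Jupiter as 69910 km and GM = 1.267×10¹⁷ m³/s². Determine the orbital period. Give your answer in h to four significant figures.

r = 69910 + 34760 = 104670 km = 1.0467×10⁸ m.
Kepler's third law: T = 2π√(r³/μ) = 2π√((1.047×10⁸)³ / 1.267×10¹⁷).
r³/μ = 9.051×10⁶ s², so T = 2π × 3.008×10³ = 1.890×10⁴ s.
Converting: 1.890×10⁴ s ÷ 3600 = 5.251 h.

T ≈ 5.251 h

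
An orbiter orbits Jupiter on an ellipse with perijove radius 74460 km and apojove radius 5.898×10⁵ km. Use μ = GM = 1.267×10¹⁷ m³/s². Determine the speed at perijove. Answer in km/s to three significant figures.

v ≈ 55.0 km/s

Semi-major axis a = (r_p + r_a)/2 = 3.3213×10⁵ km = 3.321×10⁸ m.
Vis-viva: v² = μ(2/r − 1/a) = 1.267×10¹⁷ × (2.686×10⁻⁸ − 3.011×10⁻⁹) = 3.022×10⁹ m²/s².
v = 54970 m/s = 54.97 km/s.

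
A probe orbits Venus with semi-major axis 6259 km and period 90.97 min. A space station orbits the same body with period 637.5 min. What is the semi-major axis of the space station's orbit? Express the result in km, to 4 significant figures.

Kepler's third law: a³ ∝ T², so a₂ = a₁ (T₂/T₁)^(2/3).
T₂/T₁ = 7.008, (T₂/T₁)^(2/3) = 3.662.
a₂ = 6259 × 3.662 = 22920 km.

a₂ ≈ 22920 km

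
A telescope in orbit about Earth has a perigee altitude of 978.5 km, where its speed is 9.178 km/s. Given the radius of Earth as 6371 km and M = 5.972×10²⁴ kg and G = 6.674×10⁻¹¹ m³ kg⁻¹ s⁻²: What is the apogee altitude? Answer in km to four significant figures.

μ = GM = 6.674×10⁻¹¹ × 5.972×10²⁴ = 3.986×10¹⁴ m³/s².
r_p = 6371 + 978.5 = 7349.5 km = 7.350×10⁶ m.
Specific energy ε = v²/2 − μ/r = -1.211×10⁷ J/kg, so a = −μ/(2ε) = 1.645×10⁷ m.
The apsides satisfy r_p + r_a = 2a, so the apogee radius is 2a − r_p = 2.555×10⁷ m = 25554 km.
Apogee altitude = 25554 − 6371 = 19183 km.

apogee altitude ≈ 19180 km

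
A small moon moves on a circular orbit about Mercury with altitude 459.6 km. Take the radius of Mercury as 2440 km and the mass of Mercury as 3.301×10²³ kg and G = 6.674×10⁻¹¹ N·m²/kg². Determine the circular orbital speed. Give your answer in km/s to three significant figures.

μ = GM = 6.674×10⁻¹¹ × 3.301×10²³ = 2.203×10¹³ m³/s².
r = 2440 + 459.6 = 2899.6 km = 2.8996×10⁶ m.
For a circular orbit v = √(μ/r) = √(2.203×10¹³ / 2.900×10⁶) = √(7.598×10⁶) = 2756 m/s.
That is 2.756 km/s.

v ≈ 2.76 km/s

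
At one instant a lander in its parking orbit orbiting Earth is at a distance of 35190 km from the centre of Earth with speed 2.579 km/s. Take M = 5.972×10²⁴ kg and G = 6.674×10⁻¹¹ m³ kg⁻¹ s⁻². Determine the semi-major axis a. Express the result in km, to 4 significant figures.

μ = GM = 6.674×10⁻¹¹ × 5.972×10²⁴ = 3.986×10¹⁴ m³/s².
r = 3.519×10⁷ m.
Specific orbital energy ε = v²/2 − μ/r = (2579)²/2 − 3.986×10¹⁴/3.519×10⁷ = -8.001×10⁶ J/kg.
Since ε = −μ/(2a), a = −μ/(2ε) = 2.491×10⁷ m = 24909 km.

a ≈ 24910 km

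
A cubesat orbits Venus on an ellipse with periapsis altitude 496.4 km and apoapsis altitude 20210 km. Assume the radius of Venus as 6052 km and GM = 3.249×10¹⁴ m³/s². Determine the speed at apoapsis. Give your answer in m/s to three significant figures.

v ≈ 2220 m/s

r_p = 6052 + 496.4 = 6548.4 km = 6.5484×10⁶ m.
r_a = 6052 + 20210 = 26262 km = 2.6262×10⁷ m.
Semi-major axis a = (r_p + r_a)/2 = 16405 km = 1.641×10⁷ m.
Vis-viva: v² = μ(2/r − 1/a) = 3.249×10¹⁴ × (7.616×10⁻⁸ − 6.096×10⁻⁸) = 4.938×10⁶ m²/s².
v = 2222 m/s.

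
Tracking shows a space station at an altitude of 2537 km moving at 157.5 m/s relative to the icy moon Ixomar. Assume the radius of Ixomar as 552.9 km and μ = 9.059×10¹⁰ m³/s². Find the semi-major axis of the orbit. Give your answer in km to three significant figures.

a ≈ 2680 km

r = 552.9 + 2537 = 3089.9 km = 3.090×10⁶ m.
Specific orbital energy ε = v²/2 − μ/r = (157.5)²/2 − 9.059×10¹⁰/3.090×10⁶ = -1.691×10⁴ J/kg.
Since ε = −μ/(2a), a = −μ/(2ε) = 2.678×10⁶ m = 2677.8 km.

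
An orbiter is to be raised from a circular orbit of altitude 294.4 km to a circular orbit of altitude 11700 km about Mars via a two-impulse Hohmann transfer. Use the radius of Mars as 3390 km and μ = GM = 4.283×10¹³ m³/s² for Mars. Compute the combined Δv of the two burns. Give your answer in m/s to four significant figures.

Δv_total ≈ 1543 m/s

r₁ = 3390 + 294.4 = 3684.4 km = 3.6844×10⁶ m.
r₂ = 3390 + 11700 = 15090 km = 1.5090×10⁷ m.
Transfer ellipse a_t = (r₁ + r₂)/2 = 9.387×10⁶ m.
At r₁: circular v_c1 = √(μ/r₁) = 3409 m/s; transfer-periapsis v_p = √[μ(2/r₁ − 1/a_t)] = 4323 m/s.
Δv₁ = v_p − v_c1 = 913.3 m/s.
At r₂: circular v_c2 = √(μ/r₂) = 1685 m/s; transfer-apoapsis v_a = √[μ(2/r₂ − 1/a_t)] = 1055 m/s.
Δv₂ = v_c2 − v_a = 629.3 m/s.
Total Δv = Δv₁ + Δv₂ = 1543 m/s.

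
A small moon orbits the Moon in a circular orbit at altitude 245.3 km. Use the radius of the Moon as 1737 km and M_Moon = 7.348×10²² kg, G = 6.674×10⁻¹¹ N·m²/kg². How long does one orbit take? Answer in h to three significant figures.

T ≈ 2.20 h

μ = GM = 6.674×10⁻¹¹ × 7.348×10²² = 4.904×10¹² m³/s².
r = 1737 + 245.3 = 1982.3 km = 1.9823×10⁶ m.
Kepler's third law: T = 2π√(r³/μ) = 2π√((1.982×10⁶)³ / 4.904×10¹²).
r³/μ = 1.588×10⁶ s², so T = 2π × 1.260×10³ = 7.919×10³ s.
Converting: 7.919×10³ s ÷ 3600 = 2.200 h.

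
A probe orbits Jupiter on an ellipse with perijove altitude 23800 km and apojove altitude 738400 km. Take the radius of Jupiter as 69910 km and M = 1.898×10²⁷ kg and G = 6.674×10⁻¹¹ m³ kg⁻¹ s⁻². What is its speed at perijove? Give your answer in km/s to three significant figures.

v ≈ 49.2 km/s

μ = GM = 6.674×10⁻¹¹ × 1.898×10²⁷ = 1.267×10¹⁷ m³/s².
r_p = 69910 + 23800 = 93710 km = 9.3710×10⁷ m.
r_a = 69910 + 738400 = 808310 km = 8.0831×10⁸ m.
Semi-major axis a = (r_p + r_a)/2 = 4.5101×10⁵ km = 4.510×10⁸ m.
Vis-viva: v² = μ(2/r − 1/a) = 1.267×10¹⁷ × (2.134×10⁻⁸ − 2.217×10⁻⁹) = 2.423×10⁹ m²/s².
v = 49220 m/s = 49.22 km/s.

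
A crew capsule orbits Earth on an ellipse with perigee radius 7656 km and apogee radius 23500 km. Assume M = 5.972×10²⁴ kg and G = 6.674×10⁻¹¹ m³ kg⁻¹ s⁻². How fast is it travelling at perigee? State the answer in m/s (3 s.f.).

v ≈ 8860 m/s

μ = GM = 6.674×10⁻¹¹ × 5.972×10²⁴ = 3.986×10¹⁴ m³/s².
Semi-major axis a = (r_p + r_a)/2 = 15578 km = 1.558×10⁷ m.
Vis-viva: v² = μ(2/r − 1/a) = 3.986×10¹⁴ × (2.612×10⁻⁷ − 6.419×10⁻⁸) = 7.853×10⁷ m²/s².
v = 8862 m/s.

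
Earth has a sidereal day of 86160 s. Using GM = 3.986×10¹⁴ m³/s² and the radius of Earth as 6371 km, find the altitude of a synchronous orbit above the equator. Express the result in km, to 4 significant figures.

h_sync ≈ 35790 km

A synchronous orbit has period T, so by Kepler's third law a = (μT²/4π²)^(1/3).
μT²/4π² = 3.986×10¹⁴ × (8.616×10⁴)² / 39.48 = 7.495×10²² m³.
a = 4.216×10⁷ m = 42163 km.
Altitude h = a − R = 42163 − 6371 = 35792 km.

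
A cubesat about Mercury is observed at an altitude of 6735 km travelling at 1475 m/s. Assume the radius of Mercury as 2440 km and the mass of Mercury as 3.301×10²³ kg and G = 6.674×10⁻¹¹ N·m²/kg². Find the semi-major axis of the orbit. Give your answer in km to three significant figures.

a ≈ 8390 km

μ = GM = 6.674×10⁻¹¹ × 3.301×10²³ = 2.203×10¹³ m³/s².
r = 2440 + 6735 = 9175.0 km = 9.175×10⁶ m.
Specific orbital energy ε = v²/2 − μ/r = (1475)²/2 − 2.203×10¹³/9.175×10⁶ = -1.313×10⁶ J/kg.
Since ε = −μ/(2a), a = −μ/(2ε) = 8.387×10⁶ m = 8387.1 km.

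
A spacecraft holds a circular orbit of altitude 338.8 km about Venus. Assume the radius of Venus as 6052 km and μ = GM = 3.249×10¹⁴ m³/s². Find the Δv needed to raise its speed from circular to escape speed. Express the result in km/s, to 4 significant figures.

Δv ≈ 2.953 km/s

r = 6052 + 338.8 = 6390.8 km = 6.3908×10⁶ m.
Circular speed v_c = √(μ/r) = 7130 m/s.
Escape speed v_esc = √(2μ/r) = √2 × v_c = 10080 m/s.
Δv = v_esc − v_c = 2953 m/s = 2.953 km/s.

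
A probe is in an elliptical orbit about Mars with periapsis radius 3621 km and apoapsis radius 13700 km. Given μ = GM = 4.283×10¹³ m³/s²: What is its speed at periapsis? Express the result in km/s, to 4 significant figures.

v ≈ 4.326 km/s

Semi-major axis a = (r_p + r_a)/2 = 8660.5 km = 8.660×10⁶ m.
Vis-viva: v² = μ(2/r − 1/a) = 4.283×10¹³ × (5.523×10⁻⁷ − 1.155×10⁻⁷) = 1.871×10⁷ m²/s².
v = 4326 m/s = 4.326 km/s.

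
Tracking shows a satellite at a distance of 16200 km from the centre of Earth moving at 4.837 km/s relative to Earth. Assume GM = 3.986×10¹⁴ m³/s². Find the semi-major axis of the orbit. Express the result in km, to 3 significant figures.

r = 1.620×10⁷ m.
Specific orbital energy ε = v²/2 − μ/r = (4837)²/2 − 3.986×10¹⁴/1.620×10⁷ = -1.291×10⁷ J/kg.
Since ε = −μ/(2a), a = −μ/(2ε) = 1.544×10⁷ m = 15442 km.

a ≈ 15400 km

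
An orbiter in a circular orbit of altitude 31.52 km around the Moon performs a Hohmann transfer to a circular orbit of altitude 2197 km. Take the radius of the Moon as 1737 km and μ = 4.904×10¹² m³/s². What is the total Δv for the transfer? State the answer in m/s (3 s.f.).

Δv_total ≈ 528 m/s

r₁ = 1737 + 31.52 = 1768.5 km = 1.7685×10⁶ m.
r₂ = 1737 + 2197 = 3934.0 km = 3.9340×10⁶ m.
Transfer ellipse a_t = (r₁ + r₂)/2 = 2.851×10⁶ m.
At r₁: circular v_c1 = √(μ/r₁) = 1665 m/s; transfer-perilune v_p = √[μ(2/r₁ − 1/a_t)] = 1956 m/s.
Δv₁ = v_p − v_c1 = 290.8 m/s.
At r₂: circular v_c2 = √(μ/r₂) = 1116 m/s; transfer-apolune v_a = √[μ(2/r₂ − 1/a_t)] = 879.3 m/s.
Δv₂ = v_c2 − v_a = 237.2 m/s.
Total Δv = Δv₁ + Δv₂ = 528.0 m/s.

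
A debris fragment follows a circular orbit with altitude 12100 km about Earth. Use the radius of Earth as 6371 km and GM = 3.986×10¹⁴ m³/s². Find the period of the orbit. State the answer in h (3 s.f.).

r = 6371 + 12100 = 18471 km = 1.8471×10⁷ m.
Kepler's third law: T = 2π√(r³/μ) = 2π√((1.847×10⁷)³ / 3.986×10¹⁴).
r³/μ = 1.581×10⁷ s², so T = 2π × 3.976×10³ = 2.498×10⁴ s.
Converting: 2.498×10⁴ s ÷ 3600 = 6.940 h.

T ≈ 6.94 h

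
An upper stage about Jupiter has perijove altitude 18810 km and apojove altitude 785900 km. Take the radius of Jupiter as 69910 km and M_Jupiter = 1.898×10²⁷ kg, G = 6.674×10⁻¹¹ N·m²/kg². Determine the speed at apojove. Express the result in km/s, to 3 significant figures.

v ≈ 5.27 km/s

μ = GM = 6.674×10⁻¹¹ × 1.898×10²⁷ = 1.267×10¹⁷ m³/s².
r_p = 69910 + 18810 = 88720 km = 8.8720×10⁷ m.
r_a = 69910 + 785900 = 855810 km = 8.5581×10⁸ m.
Semi-major axis a = (r_p + r_a)/2 = 4.7226×10⁵ km = 4.723×10⁸ m.
Vis-viva: v² = μ(2/r − 1/a) = 1.267×10¹⁷ × (2.337×10⁻⁹ − 2.117×10⁻⁹) = 2.781×10⁷ m²/s².
v = 5273 m/s = 5.273 km/s.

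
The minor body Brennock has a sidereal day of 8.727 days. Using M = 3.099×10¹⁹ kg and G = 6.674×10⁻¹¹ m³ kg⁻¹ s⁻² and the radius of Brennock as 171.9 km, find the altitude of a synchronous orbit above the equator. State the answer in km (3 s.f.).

μ = GM = 6.674×10⁻¹¹ × 3.099×10¹⁹ = 2.068×10⁹ m³/s².
T = 8.727 days = 7.540×10⁵ s.
A synchronous orbit has period T, so by Kepler's third law a = (μT²/4π²)^(1/3).
μT²/4π² = 2.068×10⁹ × (7.540×10⁵)² / 39.48 = 2.979×10¹⁹ m³.
a = 3.100×10⁶ m = 3099.8 km.
Altitude h = a − R = 3099.8 − 171.9 = 2927.9 km.

h_sync ≈ 2930 km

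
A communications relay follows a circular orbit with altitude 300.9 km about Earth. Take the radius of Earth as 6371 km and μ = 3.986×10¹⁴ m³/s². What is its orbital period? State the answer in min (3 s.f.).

T ≈ 90.4 min

r = 6371 + 300.9 = 6671.9 km = 6.6719×10⁶ m.
Kepler's third law: T = 2π√(r³/μ) = 2π√((6.672×10⁶)³ / 3.986×10¹⁴).
r³/μ = 7.451×10⁵ s², so T = 2π × 8.632×10² = 5.424×10³ s.
Converting: 5.424×10³ s ÷ 60.00 = 90.39 min.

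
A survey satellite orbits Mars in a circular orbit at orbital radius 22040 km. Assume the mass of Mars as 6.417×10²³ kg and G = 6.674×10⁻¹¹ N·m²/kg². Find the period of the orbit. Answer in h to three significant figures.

T ≈ 27.6 h

μ = GM = 6.674×10⁻¹¹ × 6.417×10²³ = 4.283×10¹³ m³/s².
r = 22040 km = 2.204×10⁷ m.
Kepler's third law: T = 2π√(r³/μ) = 2π√((2.204×10⁷)³ / 4.283×10¹³).
r³/μ = 2.500×10⁸ s², so T = 2π × 1.581×10⁴ = 9.934×10⁴ s.
Converting: 9.934×10⁴ s ÷ 3600 = 27.60 h.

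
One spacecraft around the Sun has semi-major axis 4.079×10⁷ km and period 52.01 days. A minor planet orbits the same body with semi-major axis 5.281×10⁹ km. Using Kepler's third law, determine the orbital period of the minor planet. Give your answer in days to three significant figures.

T₂ ≈ 76600 days

Kepler's third law: T² ∝ a³, so T₂ = T₁ (a₂/a₁)^(3/2).
a₂/a₁ = 129.5, (a₂/a₁)^(3/2) = 1473.
T₂ = 52.01 × 1473 = 76620 days.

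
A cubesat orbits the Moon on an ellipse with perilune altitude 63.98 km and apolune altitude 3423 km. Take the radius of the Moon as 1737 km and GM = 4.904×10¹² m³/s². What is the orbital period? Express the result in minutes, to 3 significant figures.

r_p = 1737 + 63.98 = 1801.0 km = 1.8010×10⁶ m.
r_a = 1737 + 3423 = 5160.0 km = 5.1600×10⁶ m.
Semi-major axis a = (r_p + r_a)/2 = (1801.0 + 5160.0)/2 = 3480.5 km = 3.480×10⁶ m.
By Kepler's third law T = 2π√(a³/μ) = 2π × 2.932×10³ = 1.842×10⁴ s.
= 307.1 minutes.

T ≈ 307 minutes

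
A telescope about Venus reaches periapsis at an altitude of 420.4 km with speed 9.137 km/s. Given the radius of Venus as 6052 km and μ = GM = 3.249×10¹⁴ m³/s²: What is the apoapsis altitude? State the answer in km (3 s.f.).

apoapsis altitude ≈ 25900 km

r_p = 6052 + 420.4 = 6472.4 km = 6.472×10⁶ m.
Specific energy ε = v²/2 − μ/r = -8.455×10⁶ J/kg, so a = −μ/(2ε) = 1.921×10⁷ m.
The apsides satisfy r_p + r_a = 2a, so the apoapsis radius is 2a − r_p = 3.195×10⁷ m = 31953 km.
Apoapsis altitude = 31953 − 6052 = 25901 km.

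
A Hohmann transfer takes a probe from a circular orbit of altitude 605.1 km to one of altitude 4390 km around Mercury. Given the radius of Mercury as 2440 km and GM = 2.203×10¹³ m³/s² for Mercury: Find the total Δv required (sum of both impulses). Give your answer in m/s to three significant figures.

r₁ = 2440 + 605.1 = 3045.1 km = 3.0451×10⁶ m.
r₂ = 2440 + 4390 = 6830.0 km = 6.8300×10⁶ m.
Transfer ellipse a_t = (r₁ + r₂)/2 = 4.938×10⁶ m.
At r₁: circular v_c1 = √(μ/r₁) = 2690 m/s; transfer-periherm v_p = √[μ(2/r₁ − 1/a_t)] = 3163 m/s.
Δv₁ = v_p − v_c1 = 473.7 m/s.
At r₂: circular v_c2 = √(μ/r₂) = 1796 m/s; transfer-apoherm v_a = √[μ(2/r₂ − 1/a_t)] = 1410 m/s.
Δv₂ = v_c2 − v_a = 385.6 m/s.
Total Δv = Δv₁ + Δv₂ = 859.3 m/s.

Δv_total ≈ 859 m/s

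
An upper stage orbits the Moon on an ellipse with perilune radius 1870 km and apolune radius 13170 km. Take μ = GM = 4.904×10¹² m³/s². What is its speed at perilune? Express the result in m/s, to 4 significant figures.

Semi-major axis a = (r_p + r_a)/2 = 7520.0 km = 7.520×10⁶ m.
Vis-viva: v² = μ(2/r − 1/a) = 4.904×10¹² × (1.070×10⁻⁶ − 1.330×10⁻⁷) = 4.593×10⁶ m²/s².
v = 2143 m/s.

v ≈ 2143 m/s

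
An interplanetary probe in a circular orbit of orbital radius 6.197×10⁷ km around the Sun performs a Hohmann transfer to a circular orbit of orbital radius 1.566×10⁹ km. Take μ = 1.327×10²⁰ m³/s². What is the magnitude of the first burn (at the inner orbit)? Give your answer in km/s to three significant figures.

r₁ = 6.197×10⁷ km = 6.197×10¹⁰ m.
r₂ = 1.566×10⁹ km = 1.566×10¹² m.
Transfer ellipse a_t = (r₁ + r₂)/2 = 8.140×10¹¹ m.
At r₁: circular v_c1 = √(μ/r₁) = 46270 m/s; transfer-perihelion v_p = √[μ(2/r₁ − 1/a_t)] = 64180 m/s.
Δv₁ = v_p − v_c1 = 17910 m/s.
= 17.91 km/s.

Δv ≈ 17.9 km/s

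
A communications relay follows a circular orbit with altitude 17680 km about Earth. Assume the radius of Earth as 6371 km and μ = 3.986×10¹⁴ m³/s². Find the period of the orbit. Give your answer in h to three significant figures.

r = 6371 + 17680 = 24051 km = 2.4051×10⁷ m.
Kepler's third law: T = 2π√(r³/μ) = 2π√((2.405×10⁷)³ / 3.986×10¹⁴).
r³/μ = 3.490×10⁷ s², so T = 2π × 5.908×10³ = 3.712×10⁴ s.
Converting: 3.712×10⁴ s ÷ 3600 = 10.31 h.

T ≈ 10.3 h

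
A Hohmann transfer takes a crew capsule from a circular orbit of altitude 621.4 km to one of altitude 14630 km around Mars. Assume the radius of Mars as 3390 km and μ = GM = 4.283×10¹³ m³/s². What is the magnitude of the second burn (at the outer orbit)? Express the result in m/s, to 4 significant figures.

r₁ = 3390 + 621.4 = 4011.4 km = 4.0114×10⁶ m.
r₂ = 3390 + 14630 = 18020 km = 1.8020×10⁷ m.
Transfer ellipse a_t = (r₁ + r₂)/2 = 1.102×10⁷ m.
At r₁: circular v_c1 = √(μ/r₁) = 3268 m/s; transfer-periapsis v_p = √[μ(2/r₁ − 1/a_t)] = 4179 m/s.
At r₂: circular v_c2 = √(μ/r₂) = 1542 m/s; transfer-apoapsis v_a = √[μ(2/r₂ − 1/a_t)] = 930.3 m/s.
Δv₂ = v_c2 − v_a = 611.4 m/s.

Δv ≈ 611.4 m/s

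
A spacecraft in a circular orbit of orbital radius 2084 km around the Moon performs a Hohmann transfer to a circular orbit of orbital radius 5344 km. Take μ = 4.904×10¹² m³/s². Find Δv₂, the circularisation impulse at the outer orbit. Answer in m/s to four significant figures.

Δv ≈ 240.4 m/s

r₁ = 2084 km = 2.084×10⁶ m.
r₂ = 5344 km = 5.344×10⁶ m.
Transfer ellipse a_t = (r₁ + r₂)/2 = 3.714×10⁶ m.
At r₁: circular v_c1 = √(μ/r₁) = 1534 m/s; transfer-perilune v_p = √[μ(2/r₁ − 1/a_t)] = 1840 m/s.
At r₂: circular v_c2 = √(μ/r₂) = 957.9 m/s; transfer-apolune v_a = √[μ(2/r₂ − 1/a_t)] = 717.6 m/s.
Δv₂ = v_c2 − v_a = 240.4 m/s.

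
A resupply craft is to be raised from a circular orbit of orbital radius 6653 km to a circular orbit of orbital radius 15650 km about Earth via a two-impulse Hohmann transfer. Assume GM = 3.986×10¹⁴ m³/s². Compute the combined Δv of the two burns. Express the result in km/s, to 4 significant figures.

r₁ = 6653 km = 6.653×10⁶ m.
r₂ = 15650 km = 1.565×10⁷ m.
Transfer ellipse a_t = (r₁ + r₂)/2 = 1.115×10⁷ m.
At r₁: circular v_c1 = √(μ/r₁) = 7740 m/s; transfer-perigee v_p = √[μ(2/r₁ − 1/a_t)] = 9170 m/s.
Δv₁ = v_p − v_c1 = 1429 m/s.
At r₂: circular v_c2 = √(μ/r₂) = 5047 m/s; transfer-apogee v_a = √[μ(2/r₂ − 1/a_t)] = 3898 m/s.
Δv₂ = v_c2 − v_a = 1149 m/s.
Total Δv = Δv₁ + Δv₂ = 2578 m/s = 2.578 km/s.

Δv_total ≈ 2.578 km/s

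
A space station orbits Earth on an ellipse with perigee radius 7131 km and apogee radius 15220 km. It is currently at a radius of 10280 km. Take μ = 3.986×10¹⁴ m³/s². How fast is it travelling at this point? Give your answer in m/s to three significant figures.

Semi-major axis a = (r_p + r_a)/2 = 11176 km = 1.118×10⁷ m.
Vis-viva: v² = μ(2/r − 1/a) = 3.986×10¹⁴ × (1.946×10⁻⁷ − 8.948×10⁻⁸) = 4.188×10⁷ m²/s².
v = 6472 m/s.

v ≈ 6470 m/s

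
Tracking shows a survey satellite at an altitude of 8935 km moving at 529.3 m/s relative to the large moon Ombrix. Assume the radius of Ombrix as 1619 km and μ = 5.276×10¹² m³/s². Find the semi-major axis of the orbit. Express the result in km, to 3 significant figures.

r = 1619 + 8935 = 10554 km = 1.055×10⁷ m.
Specific orbital energy ε = v²/2 − μ/r = (529.3)²/2 − 5.276×10¹²/1.055×10⁷ = -3.598×10⁵ J/kg.
Since ε = −μ/(2a), a = −μ/(2ε) = 7.331×10⁶ m = 7331.3 km.

a ≈ 7330 km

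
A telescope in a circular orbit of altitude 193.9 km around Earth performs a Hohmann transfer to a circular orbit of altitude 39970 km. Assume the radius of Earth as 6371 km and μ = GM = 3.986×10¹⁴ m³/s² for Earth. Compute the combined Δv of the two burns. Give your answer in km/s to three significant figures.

r₁ = 6371 + 193.9 = 6564.9 km = 6.5649×10⁶ m.
r₂ = 6371 + 39970 = 46341 km = 4.6341×10⁷ m.
Transfer ellipse a_t = (r₁ + r₂)/2 = 2.645×10⁷ m.
At r₁: circular v_c1 = √(μ/r₁) = 7792 m/s; transfer-perigee v_p = √[μ(2/r₁ − 1/a_t)] = 10310 m/s.
Δv₁ = v_p − v_c1 = 2521 m/s.
At r₂: circular v_c2 = √(μ/r₂) = 2933 m/s; transfer-apogee v_a = √[μ(2/r₂ − 1/a_t)] = 1461 m/s.
Δv₂ = v_c2 − v_a = 1472 m/s.
Total Δv = Δv₁ + Δv₂ = 3993 m/s = 3.993 km/s.

Δv_total ≈ 3.99 km/s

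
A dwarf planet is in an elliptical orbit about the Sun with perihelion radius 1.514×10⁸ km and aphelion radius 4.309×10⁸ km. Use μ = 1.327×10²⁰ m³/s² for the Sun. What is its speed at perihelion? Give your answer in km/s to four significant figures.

v ≈ 36.02 km/s

Semi-major axis a = (r_p + r_a)/2 = 2.9115×10⁸ km = 2.912×10¹¹ m.
Vis-viva: v² = μ(2/r − 1/a) = 1.327×10²⁰ × (1.321×10⁻¹¹ − 3.435×10⁻¹²) = 1.297×10⁹ m²/s².
v = 36020 m/s = 36.02 km/s.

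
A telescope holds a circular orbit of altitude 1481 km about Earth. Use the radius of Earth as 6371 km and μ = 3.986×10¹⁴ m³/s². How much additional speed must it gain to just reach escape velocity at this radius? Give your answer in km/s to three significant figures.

r = 6371 + 1481 = 7852.0 km = 7.8520×10⁶ m.
Circular speed v_c = √(μ/r) = 7125 m/s.
Escape speed v_esc = √(2μ/r) = √2 × v_c = 10080 m/s.
Δv = v_esc − v_c = 2951 m/s = 2.951 km/s.

Δv ≈ 2.95 km/s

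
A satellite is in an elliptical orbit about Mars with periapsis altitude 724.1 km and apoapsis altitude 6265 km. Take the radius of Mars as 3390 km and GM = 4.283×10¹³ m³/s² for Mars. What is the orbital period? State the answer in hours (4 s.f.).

T ≈ 4.817 hours

r_p = 3390 + 724.1 = 4114.1 km = 4.1141×10⁶ m.
r_a = 3390 + 6265 = 9655.0 km = 9.6550×10⁶ m.
Semi-major axis a = (r_p + r_a)/2 = (4114.1 + 9655.0)/2 = 6884.6 km = 6.885×10⁶ m.
By Kepler's third law T = 2π√(a³/μ) = 2π × 2.760×10³ = 1.734×10⁴ s.
= 4.817 hours.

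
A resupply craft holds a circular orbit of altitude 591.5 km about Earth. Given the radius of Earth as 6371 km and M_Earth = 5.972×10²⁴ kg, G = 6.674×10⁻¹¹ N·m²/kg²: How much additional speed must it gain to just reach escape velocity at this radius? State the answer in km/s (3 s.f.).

μ = GM = 6.674×10⁻¹¹ × 5.972×10²⁴ = 3.986×10¹⁴ m³/s².
r = 6371 + 591.5 = 6962.5 km = 6.9625×10⁶ m.
Circular speed v_c = √(μ/r) = 7566 m/s.
Escape speed v_esc = √(2μ/r) = √2 × v_c = 10700 m/s.
Δv = v_esc − v_c = 3134 m/s = 3.134 km/s.

Δv ≈ 3.13 km/s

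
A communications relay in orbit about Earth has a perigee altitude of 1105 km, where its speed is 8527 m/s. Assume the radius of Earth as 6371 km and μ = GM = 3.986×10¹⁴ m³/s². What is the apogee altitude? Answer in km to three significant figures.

apogee altitude ≈ 9650 km

r_p = 6371 + 1105 = 7476.0 km = 7.476×10⁶ m.
Specific energy ε = v²/2 − μ/r = -1.696×10⁷ J/kg, so a = −μ/(2ε) = 1.175×10⁷ m.
The apsides satisfy r_p + r_a = 2a, so the apogee radius is 2a − r_p = 1.602×10⁷ m = 16023 km.
Apogee altitude = 16023 − 6371 = 9652.0 km.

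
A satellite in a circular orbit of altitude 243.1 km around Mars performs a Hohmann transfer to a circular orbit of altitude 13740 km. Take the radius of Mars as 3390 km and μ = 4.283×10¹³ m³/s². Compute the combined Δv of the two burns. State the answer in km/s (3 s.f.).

Δv_total ≈ 1.62 km/s

r₁ = 3390 + 243.1 = 3633.1 km = 3.6331×10⁶ m.
r₂ = 3390 + 13740 = 17130 km = 1.7130×10⁷ m.
Transfer ellipse a_t = (r₁ + r₂)/2 = 1.038×10⁷ m.
At r₁: circular v_c1 = √(μ/r₁) = 3433 m/s; transfer-periapsis v_p = √[μ(2/r₁ − 1/a_t)] = 4410 m/s.
Δv₁ = v_p − v_c1 = 977.0 m/s.
At r₂: circular v_c2 = √(μ/r₂) = 1581 m/s; transfer-apoapsis v_a = √[μ(2/r₂ − 1/a_t)] = 935.4 m/s.
Δv₂ = v_c2 − v_a = 645.8 m/s.
Total Δv = Δv₁ + Δv₂ = 1623 m/s = 1.623 km/s.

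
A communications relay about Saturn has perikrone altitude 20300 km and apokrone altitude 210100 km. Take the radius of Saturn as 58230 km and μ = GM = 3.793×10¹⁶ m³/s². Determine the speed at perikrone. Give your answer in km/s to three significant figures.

r_p = 58230 + 20300 = 78530 km = 7.8530×10⁷ m.
r_a = 58230 + 210100 = 268330 km = 2.6833×10⁸ m.
Semi-major axis a = (r_p + r_a)/2 = 1.7343×10⁵ km = 1.734×10⁸ m.
Vis-viva: v² = μ(2/r − 1/a) = 3.793×10¹⁶ × (2.547×10⁻⁸ − 5.766×10⁻⁹) = 7.473×10⁸ m²/s².
v = 27340 m/s = 27.34 km/s.

v ≈ 27.3 km/s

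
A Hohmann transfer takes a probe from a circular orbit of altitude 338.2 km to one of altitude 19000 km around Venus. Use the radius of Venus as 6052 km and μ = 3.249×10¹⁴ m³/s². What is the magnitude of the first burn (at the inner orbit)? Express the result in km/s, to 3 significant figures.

Δv ≈ 1.87 km/s

r₁ = 6052 + 338.2 = 6390.2 km = 6.3902×10⁶ m.
r₂ = 6052 + 19000 = 25052 km = 2.5052×10⁷ m.
Transfer ellipse a_t = (r₁ + r₂)/2 = 1.572×10⁷ m.
At r₁: circular v_c1 = √(μ/r₁) = 7130 m/s; transfer-periapsis v_p = √[μ(2/r₁ − 1/a_t)] = 9001 m/s.
Δv₁ = v_p − v_c1 = 1871 m/s.
= 1.871 km/s.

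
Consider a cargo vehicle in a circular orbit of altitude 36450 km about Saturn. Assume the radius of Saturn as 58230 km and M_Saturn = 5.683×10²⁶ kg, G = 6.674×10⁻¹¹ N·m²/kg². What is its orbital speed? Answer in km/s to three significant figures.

μ = GM = 6.674×10⁻¹¹ × 5.683×10²⁶ = 3.793×10¹⁶ m³/s².
r = 58230 + 36450 = 94680 km = 9.4680×10⁷ m.
For a circular orbit v = √(μ/r) = √(3.793×10¹⁶ / 9.468×10⁷) = √(4.006×10⁸) = 20010 m/s.
That is 20.01 km/s.

v ≈ 20.0 km/s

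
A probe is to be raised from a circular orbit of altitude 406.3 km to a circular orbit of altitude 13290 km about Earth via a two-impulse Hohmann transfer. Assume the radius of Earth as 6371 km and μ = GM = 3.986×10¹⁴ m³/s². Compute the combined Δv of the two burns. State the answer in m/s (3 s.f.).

r₁ = 6371 + 406.3 = 6777.3 km = 6.7773×10⁶ m.
r₂ = 6371 + 13290 = 19661 km = 1.9661×10⁷ m.
Transfer ellipse a_t = (r₁ + r₂)/2 = 1.322×10⁷ m.
At r₁: circular v_c1 = √(μ/r₁) = 7669 m/s; transfer-perigee v_p = √[μ(2/r₁ − 1/a_t)] = 9353 m/s.
Δv₁ = v_p − v_c1 = 1684 m/s.
At r₂: circular v_c2 = √(μ/r₂) = 4503 m/s; transfer-apogee v_a = √[μ(2/r₂ − 1/a_t)] = 3224 m/s.
Δv₂ = v_c2 − v_a = 1279 m/s.
Total Δv = Δv₁ + Δv₂ = 2962 m/s.

Δv_total ≈ 2960 m/s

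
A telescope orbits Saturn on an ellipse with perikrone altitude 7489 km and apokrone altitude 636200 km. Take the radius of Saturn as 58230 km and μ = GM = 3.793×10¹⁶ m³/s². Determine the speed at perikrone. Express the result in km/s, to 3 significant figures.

r_p = 58230 + 7489 = 65719 km = 6.5719×10⁷ m.
r_a = 58230 + 636200 = 694430 km = 6.9443×10⁸ m.
Semi-major axis a = (r_p + r_a)/2 = 3.8007×10⁵ km = 3.801×10⁸ m.
Vis-viva: v² = μ(2/r − 1/a) = 3.793×10¹⁶ × (3.043×10⁻⁸ − 2.631×10⁻⁹) = 1.055×10⁹ m²/s².
v = 32470 m/s = 32.47 km/s.

v ≈ 32.5 km/s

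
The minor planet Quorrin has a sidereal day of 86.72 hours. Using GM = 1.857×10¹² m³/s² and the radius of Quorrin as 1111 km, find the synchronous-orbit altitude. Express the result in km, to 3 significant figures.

h_sync ≈ 15500 km

T = 86.72 hours = 3.122×10⁵ s.
A synchronous orbit has period T, so by Kepler's third law a = (μT²/4π²)^(1/3).
μT²/4π² = 1.857×10¹² × (3.122×10⁵)² / 39.48 = 4.585×10²¹ m³.
a = 1.661×10⁷ m = 16612 km.
Altitude h = a − R = 16612 − 1111 = 15501 km.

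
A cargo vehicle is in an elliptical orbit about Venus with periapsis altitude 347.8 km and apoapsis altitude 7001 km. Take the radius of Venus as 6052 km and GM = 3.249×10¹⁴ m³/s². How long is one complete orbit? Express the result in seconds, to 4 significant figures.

r_p = 6052 + 347.8 = 6399.8 km = 6.3998×10⁶ m.
r_a = 6052 + 7001 = 13053 km = 1.3053×10⁷ m.
Semi-major axis a = (r_p + r_a)/2 = (6399.8 + 13053)/2 = 9726.4 km = 9.726×10⁶ m.
By Kepler's third law T = 2π√(a³/μ) = 2π × 1.683×10³ = 1.057×10⁴ s.

T ≈ 10570 seconds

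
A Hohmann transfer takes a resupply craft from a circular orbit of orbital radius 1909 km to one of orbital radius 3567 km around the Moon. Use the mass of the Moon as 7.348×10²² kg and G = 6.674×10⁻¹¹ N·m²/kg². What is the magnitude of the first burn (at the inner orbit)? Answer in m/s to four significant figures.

μ = GM = 6.674×10⁻¹¹ × 7.348×10²² = 4.904×10¹² m³/s².
r₁ = 1909 km = 1.909×10⁶ m.
r₂ = 3567 km = 3.567×10⁶ m.
Transfer ellipse a_t = (r₁ + r₂)/2 = 2.738×10⁶ m.
At r₁: circular v_c1 = √(μ/r₁) = 1603 m/s; transfer-perilune v_p = √[μ(2/r₁ − 1/a_t)] = 1829 m/s.
Δv₁ = v_p − v_c1 = 226.6 m/s.

Δv ≈ 226.6 m/s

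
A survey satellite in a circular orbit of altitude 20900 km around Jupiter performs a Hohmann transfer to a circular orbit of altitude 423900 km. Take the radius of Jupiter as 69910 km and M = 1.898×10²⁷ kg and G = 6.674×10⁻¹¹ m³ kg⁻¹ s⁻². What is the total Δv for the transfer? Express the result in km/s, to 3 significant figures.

μ = GM = 6.674×10⁻¹¹ × 1.898×10²⁷ = 1.267×10¹⁷ m³/s².
r₁ = 69910 + 20900 = 90810 km = 9.0810×10⁷ m.
r₂ = 69910 + 423900 = 493810 km = 4.9381×10⁸ m.
Transfer ellipse a_t = (r₁ + r₂)/2 = 2.923×10⁸ m.
At r₁: circular v_c1 = √(μ/r₁) = 37350 m/s; transfer-perijove v_p = √[μ(2/r₁ − 1/a_t)] = 48540 m/s.
Δv₁ = v_p − v_c1 = 11200 m/s.
At r₂: circular v_c2 = √(μ/r₂) = 16020 m/s; transfer-apojove v_a = √[μ(2/r₂ − 1/a_t)] = 8927 m/s.
Δv₂ = v_c2 − v_a = 7089 m/s.
Total Δv = Δv₁ + Δv₂ = 18280 m/s = 18.28 km/s.

Δv_total ≈ 18.3 km/s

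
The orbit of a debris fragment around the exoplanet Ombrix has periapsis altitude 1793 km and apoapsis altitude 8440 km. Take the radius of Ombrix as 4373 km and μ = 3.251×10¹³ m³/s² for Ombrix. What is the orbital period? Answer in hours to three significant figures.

r_p = 4373 + 1793 = 6166.0 km = 6.1660×10⁶ m.
r_a = 4373 + 8440 = 12813 km = 1.2813×10⁷ m.
Semi-major axis a = (r_p + r_a)/2 = (6166.0 + 12813)/2 = 9489.5 km = 9.490×10⁶ m.
By Kepler's third law T = 2π√(a³/μ) = 2π × 5.127×10³ = 3.221×10⁴ s.
= 8.948 hours.

T ≈ 8.95 hours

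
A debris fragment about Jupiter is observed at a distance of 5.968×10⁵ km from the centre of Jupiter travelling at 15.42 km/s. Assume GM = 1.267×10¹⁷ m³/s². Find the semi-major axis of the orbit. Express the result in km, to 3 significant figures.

a ≈ 6.78×10⁵ km

r = 5.968×10⁸ m.
Specific orbital energy ε = v²/2 − μ/r = (15420)²/2 − 1.267×10¹⁷/5.968×10⁸ = -9.341×10⁷ J/kg.
Since ε = −μ/(2a), a = −μ/(2ε) = 6.782×10⁸ m = 6.7819×10⁵ km.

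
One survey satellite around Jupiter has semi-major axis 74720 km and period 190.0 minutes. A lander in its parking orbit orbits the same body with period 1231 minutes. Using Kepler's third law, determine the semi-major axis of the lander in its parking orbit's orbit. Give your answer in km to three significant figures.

Kepler's third law: a³ ∝ T², so a₂ = a₁ (T₂/T₁)^(2/3).
T₂/T₁ = 6.479, (T₂/T₁)^(2/3) = 3.475.
a₂ = 74720 × 3.475 = 2.597×10⁵ km.

a₂ ≈ 2.60×10⁵ km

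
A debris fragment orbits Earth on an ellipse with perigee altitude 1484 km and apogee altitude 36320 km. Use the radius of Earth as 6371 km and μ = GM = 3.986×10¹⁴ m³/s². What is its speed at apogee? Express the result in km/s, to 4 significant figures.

v ≈ 1.704 km/s

r_p = 6371 + 1484 = 7855.0 km = 7.8550×10⁶ m.
r_a = 6371 + 36320 = 42691 km = 4.2691×10⁷ m.
Semi-major axis a = (r_p + r_a)/2 = 25273 km = 2.527×10⁷ m.
Vis-viva: v² = μ(2/r − 1/a) = 3.986×10¹⁴ × (4.685×10⁻⁸ − 3.957×10⁻⁸) = 2.902×10⁶ m²/s².
v = 1704 m/s = 1.704 km/s.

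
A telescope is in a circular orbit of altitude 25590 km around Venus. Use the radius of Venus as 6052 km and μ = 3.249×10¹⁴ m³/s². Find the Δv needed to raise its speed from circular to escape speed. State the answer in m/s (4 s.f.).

Δv ≈ 1327 m/s

r = 6052 + 25590 = 31642 km = 3.1642×10⁷ m.
Circular speed v_c = √(μ/r) = 3204 m/s.
Escape speed v_esc = √(2μ/r) = √2 × v_c = 4532 m/s.
Δv = v_esc − v_c = 1327 m/s.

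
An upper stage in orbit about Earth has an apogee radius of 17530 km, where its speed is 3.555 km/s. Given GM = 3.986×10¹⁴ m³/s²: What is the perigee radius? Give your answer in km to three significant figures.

r_a = 1.753×10⁷ m.
Specific energy ε = v²/2 − μ/r = -1.642×10⁷ J/kg, so a = −μ/(2ε) = 1.214×10⁷ m.
The apsides satisfy r_p + r_a = 2a, so the perigee radius is 2a − r_a = 6.747×10⁶ m = 6746.5 km.

perigee radius ≈ 6750 km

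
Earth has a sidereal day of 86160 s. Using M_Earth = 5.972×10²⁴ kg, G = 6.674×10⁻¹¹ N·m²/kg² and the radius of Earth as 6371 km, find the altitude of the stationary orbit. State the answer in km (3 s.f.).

μ = GM = 6.674×10⁻¹¹ × 5.972×10²⁴ = 3.986×10¹⁴ m³/s².
A synchronous orbit has period T, so by Kepler's third law a = (μT²/4π²)^(1/3).
μT²/4π² = 3.986×10¹⁴ × (8.616×10⁴)² / 39.48 = 7.495×10²² m³.
a = 4.216×10⁷ m = 42162 km.
Altitude h = a − R = 42162 − 6371 = 35791 km.

h_sync ≈ 35800 km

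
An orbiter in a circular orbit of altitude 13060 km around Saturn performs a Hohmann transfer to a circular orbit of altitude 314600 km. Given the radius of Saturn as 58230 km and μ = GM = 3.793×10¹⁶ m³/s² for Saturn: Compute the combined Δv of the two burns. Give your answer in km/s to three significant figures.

Δv_total ≈ 11.2 km/s

r₁ = 58230 + 13060 = 71290 km = 7.1290×10⁷ m.
r₂ = 58230 + 314600 = 372830 km = 3.7283×10⁸ m.
Transfer ellipse a_t = (r₁ + r₂)/2 = 2.221×10⁸ m.
At r₁: circular v_c1 = √(μ/r₁) = 23070 m/s; transfer-perikrone v_p = √[μ(2/r₁ − 1/a_t)] = 29890 m/s.
Δv₁ = v_p − v_c1 = 6822 m/s.
At r₂: circular v_c2 = √(μ/r₂) = 10090 m/s; transfer-apokrone v_a = √[μ(2/r₂ − 1/a_t)] = 5715 m/s.
Δv₂ = v_c2 − v_a = 4371 m/s.
Total Δv = Δv₁ + Δv₂ = 11190 m/s = 11.19 km/s.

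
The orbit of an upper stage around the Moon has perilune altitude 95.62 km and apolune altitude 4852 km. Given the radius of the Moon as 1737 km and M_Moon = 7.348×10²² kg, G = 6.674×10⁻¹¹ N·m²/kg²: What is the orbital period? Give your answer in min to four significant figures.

μ = GM = 6.674×10⁻¹¹ × 7.348×10²² = 4.904×10¹² m³/s².
r_p = 1737 + 95.62 = 1832.6 km = 1.8326×10⁶ m.
r_a = 1737 + 4852 = 6589.0 km = 6.5890×10⁶ m.
Semi-major axis a = (r_p + r_a)/2 = (1832.6 + 6589.0)/2 = 4210.8 km = 4.211×10⁶ m.
By Kepler's third law T = 2π√(a³/μ) = 2π × 3.902×10³ = 2.452×10⁴ s.
= 408.6 min.

T ≈ 408.6 min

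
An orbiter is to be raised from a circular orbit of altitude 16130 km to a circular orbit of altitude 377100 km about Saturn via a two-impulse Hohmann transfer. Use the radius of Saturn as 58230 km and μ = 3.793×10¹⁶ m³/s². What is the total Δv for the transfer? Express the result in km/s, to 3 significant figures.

r₁ = 58230 + 16130 = 74360 km = 7.4360×10⁷ m.
r₂ = 58230 + 377100 = 435330 km = 4.3533×10⁸ m.
Transfer ellipse a_t = (r₁ + r₂)/2 = 2.548×10⁸ m.
At r₁: circular v_c1 = √(μ/r₁) = 22590 m/s; transfer-perikrone v_p = √[μ(2/r₁ − 1/a_t)] = 29520 m/s.
Δv₁ = v_p − v_c1 = 6933 m/s.
At r₂: circular v_c2 = √(μ/r₂) = 9334 m/s; transfer-apokrone v_a = √[μ(2/r₂ − 1/a_t)] = 5042 m/s.
Δv₂ = v_c2 − v_a = 4292 m/s.
Total Δv = Δv₁ + Δv₂ = 11230 m/s = 11.23 km/s.

Δv_total ≈ 11.2 km/s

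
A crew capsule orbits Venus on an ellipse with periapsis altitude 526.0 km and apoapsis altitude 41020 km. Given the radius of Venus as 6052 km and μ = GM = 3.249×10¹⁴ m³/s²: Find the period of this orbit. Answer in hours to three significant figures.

T ≈ 13.5 hours

r_p = 6052 + 526.0 = 6578.0 km = 6.5780×10⁶ m.
r_a = 6052 + 41020 = 47072 km = 4.7072×10⁷ m.
Semi-major axis a = (r_p + r_a)/2 = (6578.0 + 47072)/2 = 26825 km = 2.682×10⁷ m.
By Kepler's third law T = 2π√(a³/μ) = 2π × 7.708×10³ = 4.843×10⁴ s.
= 13.45 hours.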